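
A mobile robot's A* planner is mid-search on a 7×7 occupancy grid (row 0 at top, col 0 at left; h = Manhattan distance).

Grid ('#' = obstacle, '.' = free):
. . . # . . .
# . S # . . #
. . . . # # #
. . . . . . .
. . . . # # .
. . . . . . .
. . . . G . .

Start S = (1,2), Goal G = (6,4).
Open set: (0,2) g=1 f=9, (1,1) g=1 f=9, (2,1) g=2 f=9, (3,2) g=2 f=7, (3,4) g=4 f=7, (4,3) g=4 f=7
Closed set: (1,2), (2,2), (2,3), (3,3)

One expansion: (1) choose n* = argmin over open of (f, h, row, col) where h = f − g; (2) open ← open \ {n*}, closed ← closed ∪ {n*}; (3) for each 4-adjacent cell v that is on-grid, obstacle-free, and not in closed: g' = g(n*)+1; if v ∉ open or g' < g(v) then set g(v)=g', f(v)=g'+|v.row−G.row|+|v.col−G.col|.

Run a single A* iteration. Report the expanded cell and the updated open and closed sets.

expanded=(3,4); open=[(0,2) g=1 f=9, (1,1) g=1 f=9, (2,1) g=2 f=9, (3,2) g=2 f=7, (3,5) g=5 f=9, (4,3) g=4 f=7]; closed=[(1,2), (2,2), (2,3), (3,3), (3,4)]

step 1: expand (3,4) (f=7, h=3) → closed; open now [(0,2) g=1 f=9, (1,1) g=1 f=9, (2,1) g=2 f=9, (3,2) g=2 f=7, (3,5) g=5 f=9, (4,3) g=4 f=7]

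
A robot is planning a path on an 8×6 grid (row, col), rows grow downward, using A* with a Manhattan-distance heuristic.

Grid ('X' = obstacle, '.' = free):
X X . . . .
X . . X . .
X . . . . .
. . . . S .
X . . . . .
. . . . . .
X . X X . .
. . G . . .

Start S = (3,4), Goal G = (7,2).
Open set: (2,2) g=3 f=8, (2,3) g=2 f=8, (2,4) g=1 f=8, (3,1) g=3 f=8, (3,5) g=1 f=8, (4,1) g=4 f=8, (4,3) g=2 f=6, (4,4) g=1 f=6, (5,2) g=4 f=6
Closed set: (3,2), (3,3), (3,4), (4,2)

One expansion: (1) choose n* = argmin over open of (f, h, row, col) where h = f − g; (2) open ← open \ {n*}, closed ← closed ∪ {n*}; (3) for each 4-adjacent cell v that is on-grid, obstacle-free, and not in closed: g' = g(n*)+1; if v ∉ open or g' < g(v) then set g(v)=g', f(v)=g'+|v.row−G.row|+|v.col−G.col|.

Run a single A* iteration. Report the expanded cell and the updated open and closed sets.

step 1: expand (5,2) (f=6, h=2) → closed; open now [(2,2) g=3 f=8, (2,3) g=2 f=8, (2,4) g=1 f=8, (3,1) g=3 f=8, (3,5) g=1 f=8, (4,1) g=4 f=8, (4,3) g=2 f=6, (4,4) g=1 f=6, (5,1) g=5 f=8, (5,3) g=5 f=8]

expanded=(5,2); open=[(2,2) g=3 f=8, (2,3) g=2 f=8, (2,4) g=1 f=8, (3,1) g=3 f=8, (3,5) g=1 f=8, (4,1) g=4 f=8, (4,3) g=2 f=6, (4,4) g=1 f=6, (5,1) g=5 f=8, (5,3) g=5 f=8]; closed=[(3,2), (3,3), (3,4), (4,2), (5,2)]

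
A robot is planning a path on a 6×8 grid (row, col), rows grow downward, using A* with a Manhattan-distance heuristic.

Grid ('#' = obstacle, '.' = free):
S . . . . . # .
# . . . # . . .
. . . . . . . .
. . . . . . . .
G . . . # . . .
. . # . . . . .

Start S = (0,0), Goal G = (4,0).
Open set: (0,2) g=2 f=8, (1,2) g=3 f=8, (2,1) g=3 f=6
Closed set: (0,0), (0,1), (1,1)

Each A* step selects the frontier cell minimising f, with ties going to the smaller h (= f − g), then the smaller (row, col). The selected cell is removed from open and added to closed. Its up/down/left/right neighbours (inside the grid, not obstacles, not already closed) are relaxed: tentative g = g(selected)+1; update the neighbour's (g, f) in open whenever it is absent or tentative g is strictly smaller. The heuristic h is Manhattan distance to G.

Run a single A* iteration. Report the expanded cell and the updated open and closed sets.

step 1: expand (2,1) (f=6, h=3) → closed; open now [(0,2) g=2 f=8, (1,2) g=3 f=8, (2,0) g=4 f=6, (2,2) g=4 f=8, (3,1) g=4 f=6]

expanded=(2,1); open=[(0,2) g=2 f=8, (1,2) g=3 f=8, (2,0) g=4 f=6, (2,2) g=4 f=8, (3,1) g=4 f=6]; closed=[(0,0), (0,1), (1,1), (2,1)]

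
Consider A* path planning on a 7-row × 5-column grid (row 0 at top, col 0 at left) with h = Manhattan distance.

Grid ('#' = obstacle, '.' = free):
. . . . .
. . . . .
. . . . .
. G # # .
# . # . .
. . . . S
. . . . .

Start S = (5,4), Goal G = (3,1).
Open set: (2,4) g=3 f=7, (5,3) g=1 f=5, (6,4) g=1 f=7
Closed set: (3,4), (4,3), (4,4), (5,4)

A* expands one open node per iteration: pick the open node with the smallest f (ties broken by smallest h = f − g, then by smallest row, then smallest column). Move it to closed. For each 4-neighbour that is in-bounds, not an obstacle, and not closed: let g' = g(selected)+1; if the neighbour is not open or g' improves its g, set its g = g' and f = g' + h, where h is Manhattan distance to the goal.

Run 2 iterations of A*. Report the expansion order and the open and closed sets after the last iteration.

order=[(5,3) → (5,2)]; open=[(2,4) g=3 f=7, (5,1) g=3 f=5, (6,2) g=3 f=7, (6,3) g=2 f=7, (6,4) g=1 f=7]; closed=[(3,4), (4,3), (4,4), (5,2), (5,3), (5,4)]

step 1: expand (5,3) (f=5, h=4) → closed; open now [(2,4) g=3 f=7, (5,2) g=2 f=5, (6,3) g=2 f=7, (6,4) g=1 f=7]
step 2: expand (5,2) (f=5, h=3) → closed; open now [(2,4) g=3 f=7, (5,1) g=3 f=5, (6,2) g=3 f=7, (6,3) g=2 f=7, (6,4) g=1 f=7]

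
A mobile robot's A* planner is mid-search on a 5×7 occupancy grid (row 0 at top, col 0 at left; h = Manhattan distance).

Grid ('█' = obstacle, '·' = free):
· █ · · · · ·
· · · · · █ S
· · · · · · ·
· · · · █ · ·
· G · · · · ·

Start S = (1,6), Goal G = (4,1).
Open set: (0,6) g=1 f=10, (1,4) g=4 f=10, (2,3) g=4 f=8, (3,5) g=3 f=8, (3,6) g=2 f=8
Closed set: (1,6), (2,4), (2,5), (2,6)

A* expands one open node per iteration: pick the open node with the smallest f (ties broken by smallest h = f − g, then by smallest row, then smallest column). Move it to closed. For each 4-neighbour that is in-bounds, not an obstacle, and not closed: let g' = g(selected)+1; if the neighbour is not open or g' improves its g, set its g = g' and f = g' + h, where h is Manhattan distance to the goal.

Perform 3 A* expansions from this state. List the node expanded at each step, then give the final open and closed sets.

order=[(2,3) → (2,2) → (2,1)]; open=[(0,6) g=1 f=10, (1,1) g=7 f=10, (1,2) g=6 f=10, (1,3) g=5 f=10, (1,4) g=4 f=10, (2,0) g=7 f=10, (3,1) g=7 f=8, (3,2) g=6 f=8, (3,3) g=5 f=8, (3,5) g=3 f=8, (3,6) g=2 f=8]; closed=[(1,6), (2,1), (2,2), (2,3), (2,4), (2,5), (2,6)]

step 1: expand (2,3) (f=8, h=4) → closed; open now [(0,6) g=1 f=10, (1,3) g=5 f=10, (1,4) g=4 f=10, (2,2) g=5 f=8, (3,3) g=5 f=8, (3,5) g=3 f=8, (3,6) g=2 f=8]
step 2: expand (2,2) (f=8, h=3) → closed; open now [(0,6) g=1 f=10, (1,2) g=6 f=10, (1,3) g=5 f=10, (1,4) g=4 f=10, (2,1) g=6 f=8, (3,2) g=6 f=8, (3,3) g=5 f=8, (3,5) g=3 f=8, (3,6) g=2 f=8]
step 3: expand (2,1) (f=8, h=2) → closed; open now [(0,6) g=1 f=10, (1,1) g=7 f=10, (1,2) g=6 f=10, (1,3) g=5 f=10, (1,4) g=4 f=10, (2,0) g=7 f=10, (3,1) g=7 f=8, (3,2) g=6 f=8, (3,3) g=5 f=8, (3,5) g=3 f=8, (3,6) g=2 f=8]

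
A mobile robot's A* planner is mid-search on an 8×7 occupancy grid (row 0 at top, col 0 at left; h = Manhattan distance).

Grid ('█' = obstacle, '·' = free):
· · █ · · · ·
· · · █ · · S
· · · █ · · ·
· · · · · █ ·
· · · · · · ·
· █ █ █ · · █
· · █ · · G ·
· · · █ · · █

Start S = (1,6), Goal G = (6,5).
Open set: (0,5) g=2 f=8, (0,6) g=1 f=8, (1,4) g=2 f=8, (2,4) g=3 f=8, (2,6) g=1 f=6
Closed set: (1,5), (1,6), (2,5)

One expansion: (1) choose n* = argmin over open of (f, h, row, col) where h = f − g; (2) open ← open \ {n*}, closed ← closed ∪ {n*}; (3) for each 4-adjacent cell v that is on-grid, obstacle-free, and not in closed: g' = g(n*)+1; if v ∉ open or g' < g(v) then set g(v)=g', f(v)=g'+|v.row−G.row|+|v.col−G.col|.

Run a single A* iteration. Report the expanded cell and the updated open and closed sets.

step 1: expand (2,6) (f=6, h=5) → closed; open now [(0,5) g=2 f=8, (0,6) g=1 f=8, (1,4) g=2 f=8, (2,4) g=3 f=8, (3,6) g=2 f=6]

expanded=(2,6); open=[(0,5) g=2 f=8, (0,6) g=1 f=8, (1,4) g=2 f=8, (2,4) g=3 f=8, (3,6) g=2 f=6]; closed=[(1,5), (1,6), (2,5), (2,6)]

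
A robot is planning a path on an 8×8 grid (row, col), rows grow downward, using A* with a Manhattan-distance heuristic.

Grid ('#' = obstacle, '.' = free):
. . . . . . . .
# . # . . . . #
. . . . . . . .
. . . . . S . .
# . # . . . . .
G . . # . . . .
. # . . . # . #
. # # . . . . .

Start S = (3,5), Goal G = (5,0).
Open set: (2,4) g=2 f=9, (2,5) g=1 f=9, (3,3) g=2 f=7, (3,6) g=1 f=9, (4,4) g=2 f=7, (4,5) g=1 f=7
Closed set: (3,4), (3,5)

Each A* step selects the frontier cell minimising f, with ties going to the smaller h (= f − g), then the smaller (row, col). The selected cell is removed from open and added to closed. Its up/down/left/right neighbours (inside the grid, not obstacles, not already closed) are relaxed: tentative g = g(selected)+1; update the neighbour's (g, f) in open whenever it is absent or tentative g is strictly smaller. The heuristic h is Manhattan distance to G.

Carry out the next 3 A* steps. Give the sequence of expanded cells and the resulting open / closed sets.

step 1: expand (3,3) (f=7, h=5) → closed; open now [(2,3) g=3 f=9, (2,4) g=2 f=9, (2,5) g=1 f=9, (3,2) g=3 f=7, (3,6) g=1 f=9, (4,3) g=3 f=7, (4,4) g=2 f=7, (4,5) g=1 f=7]
step 2: expand (3,2) (f=7, h=4) → closed; open now [(2,2) g=4 f=9, (2,3) g=3 f=9, (2,4) g=2 f=9, (2,5) g=1 f=9, (3,1) g=4 f=7, (3,6) g=1 f=9, (4,3) g=3 f=7, (4,4) g=2 f=7, (4,5) g=1 f=7]
step 3: expand (3,1) (f=7, h=3) → closed; open now [(2,1) g=5 f=9, (2,2) g=4 f=9, (2,3) g=3 f=9, (2,4) g=2 f=9, (2,5) g=1 f=9, (3,0) g=5 f=7, (3,6) g=1 f=9, (4,1) g=5 f=7, (4,3) g=3 f=7, (4,4) g=2 f=7, (4,5) g=1 f=7]

order=[(3,3) → (3,2) → (3,1)]; open=[(2,1) g=5 f=9, (2,2) g=4 f=9, (2,3) g=3 f=9, (2,4) g=2 f=9, (2,5) g=1 f=9, (3,0) g=5 f=7, (3,6) g=1 f=9, (4,1) g=5 f=7, (4,3) g=3 f=7, (4,4) g=2 f=7, (4,5) g=1 f=7]; closed=[(3,1), (3,2), (3,3), (3,4), (3,5)]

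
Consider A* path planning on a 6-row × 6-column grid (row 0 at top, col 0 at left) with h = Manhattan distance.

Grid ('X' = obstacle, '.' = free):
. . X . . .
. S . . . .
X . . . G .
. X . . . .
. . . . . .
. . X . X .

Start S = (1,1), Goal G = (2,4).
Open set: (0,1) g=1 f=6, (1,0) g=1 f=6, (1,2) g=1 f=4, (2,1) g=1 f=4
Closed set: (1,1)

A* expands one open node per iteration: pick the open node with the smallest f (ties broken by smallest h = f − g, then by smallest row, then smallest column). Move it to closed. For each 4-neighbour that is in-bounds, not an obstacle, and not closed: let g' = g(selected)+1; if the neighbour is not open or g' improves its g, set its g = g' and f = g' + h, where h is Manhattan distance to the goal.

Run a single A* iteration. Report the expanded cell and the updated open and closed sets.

step 1: expand (1,2) (f=4, h=3) → closed; open now [(0,1) g=1 f=6, (1,0) g=1 f=6, (1,3) g=2 f=4, (2,1) g=1 f=4, (2,2) g=2 f=4]

expanded=(1,2); open=[(0,1) g=1 f=6, (1,0) g=1 f=6, (1,3) g=2 f=4, (2,1) g=1 f=4, (2,2) g=2 f=4]; closed=[(1,1), (1,2)]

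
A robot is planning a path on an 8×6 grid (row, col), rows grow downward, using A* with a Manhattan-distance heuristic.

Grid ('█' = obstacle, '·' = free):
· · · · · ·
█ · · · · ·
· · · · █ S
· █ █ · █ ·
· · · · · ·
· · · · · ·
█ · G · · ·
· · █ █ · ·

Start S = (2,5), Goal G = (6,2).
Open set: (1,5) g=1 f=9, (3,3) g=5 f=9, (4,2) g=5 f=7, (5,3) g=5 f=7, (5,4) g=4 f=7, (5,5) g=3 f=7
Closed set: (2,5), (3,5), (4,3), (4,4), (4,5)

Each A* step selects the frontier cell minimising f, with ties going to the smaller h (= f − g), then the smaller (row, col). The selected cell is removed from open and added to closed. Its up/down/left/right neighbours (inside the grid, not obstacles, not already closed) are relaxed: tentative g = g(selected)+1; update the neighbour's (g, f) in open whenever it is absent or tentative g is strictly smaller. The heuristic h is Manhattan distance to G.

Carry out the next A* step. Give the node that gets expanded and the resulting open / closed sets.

expanded=(4,2); open=[(1,5) g=1 f=9, (3,3) g=5 f=9, (4,1) g=6 f=9, (5,2) g=6 f=7, (5,3) g=5 f=7, (5,4) g=4 f=7, (5,5) g=3 f=7]; closed=[(2,5), (3,5), (4,2), (4,3), (4,4), (4,5)]

step 1: expand (4,2) (f=7, h=2) → closed; open now [(1,5) g=1 f=9, (3,3) g=5 f=9, (4,1) g=6 f=9, (5,2) g=6 f=7, (5,3) g=5 f=7, (5,4) g=4 f=7, (5,5) g=3 f=7]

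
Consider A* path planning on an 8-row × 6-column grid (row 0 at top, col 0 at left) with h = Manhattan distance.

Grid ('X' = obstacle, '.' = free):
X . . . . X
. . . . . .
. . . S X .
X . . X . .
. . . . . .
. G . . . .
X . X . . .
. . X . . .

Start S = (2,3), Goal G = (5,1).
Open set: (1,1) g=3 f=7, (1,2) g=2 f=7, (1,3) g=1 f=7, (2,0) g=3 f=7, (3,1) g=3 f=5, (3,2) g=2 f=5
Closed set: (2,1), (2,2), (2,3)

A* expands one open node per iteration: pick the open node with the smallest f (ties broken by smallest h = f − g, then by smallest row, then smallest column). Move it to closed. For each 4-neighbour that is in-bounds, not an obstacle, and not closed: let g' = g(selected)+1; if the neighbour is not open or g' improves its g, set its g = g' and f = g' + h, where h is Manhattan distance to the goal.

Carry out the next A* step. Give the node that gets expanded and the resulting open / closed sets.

step 1: expand (3,1) (f=5, h=2) → closed; open now [(1,1) g=3 f=7, (1,2) g=2 f=7, (1,3) g=1 f=7, (2,0) g=3 f=7, (3,2) g=2 f=5, (4,1) g=4 f=5]

expanded=(3,1); open=[(1,1) g=3 f=7, (1,2) g=2 f=7, (1,3) g=1 f=7, (2,0) g=3 f=7, (3,2) g=2 f=5, (4,1) g=4 f=5]; closed=[(2,1), (2,2), (2,3), (3,1)]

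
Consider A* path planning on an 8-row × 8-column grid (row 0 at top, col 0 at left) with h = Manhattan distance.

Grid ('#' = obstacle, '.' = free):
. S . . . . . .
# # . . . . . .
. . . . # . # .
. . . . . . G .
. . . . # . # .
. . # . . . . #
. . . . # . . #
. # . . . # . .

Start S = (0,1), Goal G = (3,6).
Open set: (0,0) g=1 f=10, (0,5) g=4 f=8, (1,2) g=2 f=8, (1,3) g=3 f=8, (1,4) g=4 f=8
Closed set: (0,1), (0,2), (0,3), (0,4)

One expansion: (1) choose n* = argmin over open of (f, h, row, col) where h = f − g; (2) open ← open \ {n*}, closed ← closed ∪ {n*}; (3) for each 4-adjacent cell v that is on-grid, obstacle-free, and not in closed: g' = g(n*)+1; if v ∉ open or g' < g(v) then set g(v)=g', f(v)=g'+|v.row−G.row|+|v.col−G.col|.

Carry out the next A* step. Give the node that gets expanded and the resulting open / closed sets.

step 1: expand (0,5) (f=8, h=4) → closed; open now [(0,0) g=1 f=10, (0,6) g=5 f=8, (1,2) g=2 f=8, (1,3) g=3 f=8, (1,4) g=4 f=8, (1,5) g=5 f=8]

expanded=(0,5); open=[(0,0) g=1 f=10, (0,6) g=5 f=8, (1,2) g=2 f=8, (1,3) g=3 f=8, (1,4) g=4 f=8, (1,5) g=5 f=8]; closed=[(0,1), (0,2), (0,3), (0,4), (0,5)]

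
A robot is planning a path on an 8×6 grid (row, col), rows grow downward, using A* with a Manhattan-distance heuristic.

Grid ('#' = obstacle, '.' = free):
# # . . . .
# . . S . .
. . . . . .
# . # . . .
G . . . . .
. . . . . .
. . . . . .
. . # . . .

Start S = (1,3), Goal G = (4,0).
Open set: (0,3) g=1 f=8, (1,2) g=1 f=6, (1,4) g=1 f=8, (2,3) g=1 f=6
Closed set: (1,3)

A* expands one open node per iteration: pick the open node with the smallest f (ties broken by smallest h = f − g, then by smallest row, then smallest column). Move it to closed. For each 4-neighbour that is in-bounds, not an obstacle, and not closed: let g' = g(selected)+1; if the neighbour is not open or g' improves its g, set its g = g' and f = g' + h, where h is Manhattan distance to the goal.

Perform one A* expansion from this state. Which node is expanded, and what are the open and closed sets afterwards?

expanded=(1,2); open=[(0,2) g=2 f=8, (0,3) g=1 f=8, (1,1) g=2 f=6, (1,4) g=1 f=8, (2,2) g=2 f=6, (2,3) g=1 f=6]; closed=[(1,2), (1,3)]

step 1: expand (1,2) (f=6, h=5) → closed; open now [(0,2) g=2 f=8, (0,3) g=1 f=8, (1,1) g=2 f=6, (1,4) g=1 f=8, (2,2) g=2 f=6, (2,3) g=1 f=6]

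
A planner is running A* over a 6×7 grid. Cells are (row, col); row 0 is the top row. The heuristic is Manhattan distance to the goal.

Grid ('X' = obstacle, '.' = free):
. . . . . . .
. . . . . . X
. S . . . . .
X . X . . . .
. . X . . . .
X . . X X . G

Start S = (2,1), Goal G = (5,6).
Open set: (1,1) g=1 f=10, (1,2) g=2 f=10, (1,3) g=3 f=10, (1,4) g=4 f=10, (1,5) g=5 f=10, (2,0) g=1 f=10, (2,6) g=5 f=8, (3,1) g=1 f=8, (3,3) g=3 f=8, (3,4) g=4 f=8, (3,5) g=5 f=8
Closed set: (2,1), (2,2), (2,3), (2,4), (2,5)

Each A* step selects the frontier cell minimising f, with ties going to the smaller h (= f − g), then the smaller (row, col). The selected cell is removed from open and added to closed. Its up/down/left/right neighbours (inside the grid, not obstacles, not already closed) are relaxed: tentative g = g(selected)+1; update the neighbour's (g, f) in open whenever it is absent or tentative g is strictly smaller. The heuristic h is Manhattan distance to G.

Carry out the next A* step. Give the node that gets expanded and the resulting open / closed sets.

step 1: expand (2,6) (f=8, h=3) → closed; open now [(1,1) g=1 f=10, (1,2) g=2 f=10, (1,3) g=3 f=10, (1,4) g=4 f=10, (1,5) g=5 f=10, (2,0) g=1 f=10, (3,1) g=1 f=8, (3,3) g=3 f=8, (3,4) g=4 f=8, (3,5) g=5 f=8, (3,6) g=6 f=8]

expanded=(2,6); open=[(1,1) g=1 f=10, (1,2) g=2 f=10, (1,3) g=3 f=10, (1,4) g=4 f=10, (1,5) g=5 f=10, (2,0) g=1 f=10, (3,1) g=1 f=8, (3,3) g=3 f=8, (3,4) g=4 f=8, (3,5) g=5 f=8, (3,6) g=6 f=8]; closed=[(2,1), (2,2), (2,3), (2,4), (2,5), (2,6)]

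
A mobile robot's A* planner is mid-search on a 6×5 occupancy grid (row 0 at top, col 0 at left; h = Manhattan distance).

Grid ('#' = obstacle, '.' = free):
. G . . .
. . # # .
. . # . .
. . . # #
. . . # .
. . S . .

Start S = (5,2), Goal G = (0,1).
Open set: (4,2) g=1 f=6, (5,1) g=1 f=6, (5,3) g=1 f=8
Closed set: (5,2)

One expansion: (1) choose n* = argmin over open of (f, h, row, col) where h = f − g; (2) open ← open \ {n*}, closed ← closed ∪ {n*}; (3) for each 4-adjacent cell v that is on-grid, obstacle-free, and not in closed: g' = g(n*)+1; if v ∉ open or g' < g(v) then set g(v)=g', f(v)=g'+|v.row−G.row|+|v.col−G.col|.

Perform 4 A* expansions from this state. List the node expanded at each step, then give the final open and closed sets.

step 1: expand (4,2) (f=6, h=5) → closed; open now [(3,2) g=2 f=6, (4,1) g=2 f=6, (5,1) g=1 f=6, (5,3) g=1 f=8]
step 2: expand (3,2) (f=6, h=4) → closed; open now [(3,1) g=3 f=6, (4,1) g=2 f=6, (5,1) g=1 f=6, (5,3) g=1 f=8]
step 3: expand (3,1) (f=6, h=3) → closed; open now [(2,1) g=4 f=6, (3,0) g=4 f=8, (4,1) g=2 f=6, (5,1) g=1 f=6, (5,3) g=1 f=8]
step 4: expand (2,1) (f=6, h=2) → closed; open now [(1,1) g=5 f=6, (2,0) g=5 f=8, (3,0) g=4 f=8, (4,1) g=2 f=6, (5,1) g=1 f=6, (5,3) g=1 f=8]

order=[(4,2) → (3,2) → (3,1) → (2,1)]; open=[(1,1) g=5 f=6, (2,0) g=5 f=8, (3,0) g=4 f=8, (4,1) g=2 f=6, (5,1) g=1 f=6, (5,3) g=1 f=8]; closed=[(2,1), (3,1), (3,2), (4,2), (5,2)]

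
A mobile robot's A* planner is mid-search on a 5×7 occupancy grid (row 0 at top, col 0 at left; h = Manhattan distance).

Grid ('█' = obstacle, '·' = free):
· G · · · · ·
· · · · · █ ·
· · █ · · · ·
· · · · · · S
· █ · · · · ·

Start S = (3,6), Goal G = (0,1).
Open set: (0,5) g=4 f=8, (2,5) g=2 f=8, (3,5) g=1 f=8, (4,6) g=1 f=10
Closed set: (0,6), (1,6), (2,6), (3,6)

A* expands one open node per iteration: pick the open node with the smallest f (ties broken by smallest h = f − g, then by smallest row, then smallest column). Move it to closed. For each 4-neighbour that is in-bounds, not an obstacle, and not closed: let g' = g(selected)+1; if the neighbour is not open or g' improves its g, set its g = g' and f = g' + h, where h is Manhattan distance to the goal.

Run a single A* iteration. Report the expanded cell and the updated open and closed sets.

step 1: expand (0,5) (f=8, h=4) → closed; open now [(0,4) g=5 f=8, (2,5) g=2 f=8, (3,5) g=1 f=8, (4,6) g=1 f=10]

expanded=(0,5); open=[(0,4) g=5 f=8, (2,5) g=2 f=8, (3,5) g=1 f=8, (4,6) g=1 f=10]; closed=[(0,5), (0,6), (1,6), (2,6), (3,6)]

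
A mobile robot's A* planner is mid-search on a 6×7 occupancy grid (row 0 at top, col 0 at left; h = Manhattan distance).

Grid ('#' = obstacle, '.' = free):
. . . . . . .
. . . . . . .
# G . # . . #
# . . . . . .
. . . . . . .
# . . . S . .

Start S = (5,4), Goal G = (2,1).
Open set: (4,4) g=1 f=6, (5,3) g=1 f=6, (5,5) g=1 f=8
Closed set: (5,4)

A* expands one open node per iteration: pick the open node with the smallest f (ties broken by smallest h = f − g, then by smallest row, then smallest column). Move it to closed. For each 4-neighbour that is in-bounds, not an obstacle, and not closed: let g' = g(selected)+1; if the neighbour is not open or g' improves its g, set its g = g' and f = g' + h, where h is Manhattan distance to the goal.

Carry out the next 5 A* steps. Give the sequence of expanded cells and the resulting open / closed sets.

step 1: expand (4,4) (f=6, h=5) → closed; open now [(3,4) g=2 f=6, (4,3) g=2 f=6, (4,5) g=2 f=8, (5,3) g=1 f=6, (5,5) g=1 f=8]
step 2: expand (3,4) (f=6, h=4) → closed; open now [(2,4) g=3 f=6, (3,3) g=3 f=6, (3,5) g=3 f=8, (4,3) g=2 f=6, (4,5) g=2 f=8, (5,3) g=1 f=6, (5,5) g=1 f=8]
step 3: expand (2,4) (f=6, h=3) → closed; open now [(1,4) g=4 f=8, (2,5) g=4 f=8, (3,3) g=3 f=6, (3,5) g=3 f=8, (4,3) g=2 f=6, (4,5) g=2 f=8, (5,3) g=1 f=6, (5,5) g=1 f=8]
step 4: expand (3,3) (f=6, h=3) → closed; open now [(1,4) g=4 f=8, (2,5) g=4 f=8, (3,2) g=4 f=6, (3,5) g=3 f=8, (4,3) g=2 f=6, (4,5) g=2 f=8, (5,3) g=1 f=6, (5,5) g=1 f=8]
step 5: expand (3,2) (f=6, h=2) → closed; open now [(1,4) g=4 f=8, (2,2) g=5 f=6, (2,5) g=4 f=8, (3,1) g=5 f=6, (3,5) g=3 f=8, (4,2) g=5 f=8, (4,3) g=2 f=6, (4,5) g=2 f=8, (5,3) g=1 f=6, (5,5) g=1 f=8]

order=[(4,4) → (3,4) → (2,4) → (3,3) → (3,2)]; open=[(1,4) g=4 f=8, (2,2) g=5 f=6, (2,5) g=4 f=8, (3,1) g=5 f=6, (3,5) g=3 f=8, (4,2) g=5 f=8, (4,3) g=2 f=6, (4,5) g=2 f=8, (5,3) g=1 f=6, (5,5) g=1 f=8]; closed=[(2,4), (3,2), (3,3), (3,4), (4,4), (5,4)]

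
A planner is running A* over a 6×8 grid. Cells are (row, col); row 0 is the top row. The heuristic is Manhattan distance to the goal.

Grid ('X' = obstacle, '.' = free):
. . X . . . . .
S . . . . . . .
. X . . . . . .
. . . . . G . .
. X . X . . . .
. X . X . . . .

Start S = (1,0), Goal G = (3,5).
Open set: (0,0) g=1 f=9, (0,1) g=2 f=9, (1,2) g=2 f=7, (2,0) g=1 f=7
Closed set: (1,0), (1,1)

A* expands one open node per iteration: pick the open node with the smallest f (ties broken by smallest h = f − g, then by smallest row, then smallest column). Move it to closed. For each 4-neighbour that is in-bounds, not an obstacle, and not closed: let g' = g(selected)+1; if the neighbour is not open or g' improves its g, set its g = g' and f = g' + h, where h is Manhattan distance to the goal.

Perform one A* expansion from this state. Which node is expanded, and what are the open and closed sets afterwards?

expanded=(1,2); open=[(0,0) g=1 f=9, (0,1) g=2 f=9, (1,3) g=3 f=7, (2,0) g=1 f=7, (2,2) g=3 f=7]; closed=[(1,0), (1,1), (1,2)]

step 1: expand (1,2) (f=7, h=5) → closed; open now [(0,0) g=1 f=9, (0,1) g=2 f=9, (1,3) g=3 f=7, (2,0) g=1 f=7, (2,2) g=3 f=7]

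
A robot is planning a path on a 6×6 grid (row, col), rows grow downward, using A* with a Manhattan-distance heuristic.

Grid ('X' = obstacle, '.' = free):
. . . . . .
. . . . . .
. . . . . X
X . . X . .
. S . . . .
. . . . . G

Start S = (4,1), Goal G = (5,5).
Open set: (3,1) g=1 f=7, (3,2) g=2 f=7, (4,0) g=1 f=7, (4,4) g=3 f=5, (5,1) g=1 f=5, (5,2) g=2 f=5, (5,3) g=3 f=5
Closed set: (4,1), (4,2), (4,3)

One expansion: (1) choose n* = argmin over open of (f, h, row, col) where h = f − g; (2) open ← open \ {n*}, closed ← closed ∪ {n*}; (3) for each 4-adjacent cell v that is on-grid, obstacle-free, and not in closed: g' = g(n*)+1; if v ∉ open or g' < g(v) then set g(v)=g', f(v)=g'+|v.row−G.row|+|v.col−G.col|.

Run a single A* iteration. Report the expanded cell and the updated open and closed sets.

expanded=(4,4); open=[(3,1) g=1 f=7, (3,2) g=2 f=7, (3,4) g=4 f=7, (4,0) g=1 f=7, (4,5) g=4 f=5, (5,1) g=1 f=5, (5,2) g=2 f=5, (5,3) g=3 f=5, (5,4) g=4 f=5]; closed=[(4,1), (4,2), (4,3), (4,4)]

step 1: expand (4,4) (f=5, h=2) → closed; open now [(3,1) g=1 f=7, (3,2) g=2 f=7, (3,4) g=4 f=7, (4,0) g=1 f=7, (4,5) g=4 f=5, (5,1) g=1 f=5, (5,2) g=2 f=5, (5,3) g=3 f=5, (5,4) g=4 f=5]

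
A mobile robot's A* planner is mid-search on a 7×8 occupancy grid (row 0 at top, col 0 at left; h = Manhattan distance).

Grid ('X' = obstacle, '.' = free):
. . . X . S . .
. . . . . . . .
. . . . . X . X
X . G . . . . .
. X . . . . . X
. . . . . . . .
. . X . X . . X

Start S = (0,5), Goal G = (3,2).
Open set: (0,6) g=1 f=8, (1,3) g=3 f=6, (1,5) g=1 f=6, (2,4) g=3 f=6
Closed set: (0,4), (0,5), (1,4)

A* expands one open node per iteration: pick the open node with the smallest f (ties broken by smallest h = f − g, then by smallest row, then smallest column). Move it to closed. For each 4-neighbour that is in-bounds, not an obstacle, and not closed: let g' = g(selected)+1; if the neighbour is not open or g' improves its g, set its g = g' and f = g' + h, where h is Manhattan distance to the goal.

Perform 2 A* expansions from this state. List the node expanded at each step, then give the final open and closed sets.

step 1: expand (1,3) (f=6, h=3) → closed; open now [(0,6) g=1 f=8, (1,2) g=4 f=6, (1,5) g=1 f=6, (2,3) g=4 f=6, (2,4) g=3 f=6]
step 2: expand (1,2) (f=6, h=2) → closed; open now [(0,2) g=5 f=8, (0,6) g=1 f=8, (1,1) g=5 f=8, (1,5) g=1 f=6, (2,2) g=5 f=6, (2,3) g=4 f=6, (2,4) g=3 f=6]

order=[(1,3) → (1,2)]; open=[(0,2) g=5 f=8, (0,6) g=1 f=8, (1,1) g=5 f=8, (1,5) g=1 f=6, (2,2) g=5 f=6, (2,3) g=4 f=6, (2,4) g=3 f=6]; closed=[(0,4), (0,5), (1,2), (1,3), (1,4)]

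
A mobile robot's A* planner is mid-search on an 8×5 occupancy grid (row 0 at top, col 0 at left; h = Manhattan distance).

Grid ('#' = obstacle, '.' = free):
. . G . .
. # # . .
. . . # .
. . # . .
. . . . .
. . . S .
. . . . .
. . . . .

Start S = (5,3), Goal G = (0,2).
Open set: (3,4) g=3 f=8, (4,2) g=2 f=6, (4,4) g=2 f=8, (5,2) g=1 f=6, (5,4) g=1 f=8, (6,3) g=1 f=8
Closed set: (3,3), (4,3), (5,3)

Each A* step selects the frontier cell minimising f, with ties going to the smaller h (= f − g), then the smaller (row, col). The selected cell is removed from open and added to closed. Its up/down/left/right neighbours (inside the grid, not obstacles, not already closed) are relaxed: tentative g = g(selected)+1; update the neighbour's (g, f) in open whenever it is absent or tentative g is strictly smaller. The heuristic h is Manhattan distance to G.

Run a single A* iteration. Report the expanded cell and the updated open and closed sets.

step 1: expand (4,2) (f=6, h=4) → closed; open now [(3,4) g=3 f=8, (4,1) g=3 f=8, (4,4) g=2 f=8, (5,2) g=1 f=6, (5,4) g=1 f=8, (6,3) g=1 f=8]

expanded=(4,2); open=[(3,4) g=3 f=8, (4,1) g=3 f=8, (4,4) g=2 f=8, (5,2) g=1 f=6, (5,4) g=1 f=8, (6,3) g=1 f=8]; closed=[(3,3), (4,2), (4,3), (5,3)]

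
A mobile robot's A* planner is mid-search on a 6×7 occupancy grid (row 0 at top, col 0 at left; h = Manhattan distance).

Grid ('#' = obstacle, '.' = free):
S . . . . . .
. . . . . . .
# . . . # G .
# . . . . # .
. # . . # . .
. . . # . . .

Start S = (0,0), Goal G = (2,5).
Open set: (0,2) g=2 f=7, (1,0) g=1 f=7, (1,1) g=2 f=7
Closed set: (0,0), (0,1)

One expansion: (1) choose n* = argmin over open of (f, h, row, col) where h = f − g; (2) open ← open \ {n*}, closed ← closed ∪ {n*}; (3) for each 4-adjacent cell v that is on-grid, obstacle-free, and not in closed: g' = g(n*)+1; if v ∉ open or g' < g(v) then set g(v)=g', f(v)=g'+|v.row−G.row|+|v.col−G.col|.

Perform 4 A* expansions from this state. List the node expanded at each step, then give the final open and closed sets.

step 1: expand (0,2) (f=7, h=5) → closed; open now [(0,3) g=3 f=7, (1,0) g=1 f=7, (1,1) g=2 f=7, (1,2) g=3 f=7]
step 2: expand (0,3) (f=7, h=4) → closed; open now [(0,4) g=4 f=7, (1,0) g=1 f=7, (1,1) g=2 f=7, (1,2) g=3 f=7, (1,3) g=4 f=7]
step 3: expand (0,4) (f=7, h=3) → closed; open now [(0,5) g=5 f=7, (1,0) g=1 f=7, (1,1) g=2 f=7, (1,2) g=3 f=7, (1,3) g=4 f=7, (1,4) g=5 f=7]
step 4: expand (0,5) (f=7, h=2) → closed; open now [(0,6) g=6 f=9, (1,0) g=1 f=7, (1,1) g=2 f=7, (1,2) g=3 f=7, (1,3) g=4 f=7, (1,4) g=5 f=7, (1,5) g=6 f=7]

order=[(0,2) → (0,3) → (0,4) → (0,5)]; open=[(0,6) g=6 f=9, (1,0) g=1 f=7, (1,1) g=2 f=7, (1,2) g=3 f=7, (1,3) g=4 f=7, (1,4) g=5 f=7, (1,5) g=6 f=7]; closed=[(0,0), (0,1), (0,2), (0,3), (0,4), (0,5)]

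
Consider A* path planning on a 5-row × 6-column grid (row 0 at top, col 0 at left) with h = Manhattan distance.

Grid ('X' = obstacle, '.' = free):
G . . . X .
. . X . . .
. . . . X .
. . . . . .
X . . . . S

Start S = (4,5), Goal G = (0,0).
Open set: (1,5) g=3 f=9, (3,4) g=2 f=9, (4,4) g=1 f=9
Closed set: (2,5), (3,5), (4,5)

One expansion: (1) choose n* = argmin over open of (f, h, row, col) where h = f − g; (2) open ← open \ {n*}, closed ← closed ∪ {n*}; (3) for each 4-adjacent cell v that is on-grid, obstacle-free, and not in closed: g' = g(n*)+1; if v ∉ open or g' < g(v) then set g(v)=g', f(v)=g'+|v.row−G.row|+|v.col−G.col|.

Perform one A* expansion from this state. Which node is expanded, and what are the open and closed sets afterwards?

expanded=(1,5); open=[(0,5) g=4 f=9, (1,4) g=4 f=9, (3,4) g=2 f=9, (4,4) g=1 f=9]; closed=[(1,5), (2,5), (3,5), (4,5)]

step 1: expand (1,5) (f=9, h=6) → closed; open now [(0,5) g=4 f=9, (1,4) g=4 f=9, (3,4) g=2 f=9, (4,4) g=1 f=9]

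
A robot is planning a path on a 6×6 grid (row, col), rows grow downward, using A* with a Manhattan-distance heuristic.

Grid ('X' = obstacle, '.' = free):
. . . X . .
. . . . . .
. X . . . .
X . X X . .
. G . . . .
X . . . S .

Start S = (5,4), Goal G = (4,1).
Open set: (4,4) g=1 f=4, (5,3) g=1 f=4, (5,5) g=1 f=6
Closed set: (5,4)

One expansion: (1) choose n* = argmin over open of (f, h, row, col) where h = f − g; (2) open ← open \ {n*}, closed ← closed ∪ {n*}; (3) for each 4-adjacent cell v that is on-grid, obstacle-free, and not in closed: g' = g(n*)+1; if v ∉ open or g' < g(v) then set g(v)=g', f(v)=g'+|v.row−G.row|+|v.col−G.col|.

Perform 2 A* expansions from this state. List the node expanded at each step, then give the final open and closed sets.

step 1: expand (4,4) (f=4, h=3) → closed; open now [(3,4) g=2 f=6, (4,3) g=2 f=4, (4,5) g=2 f=6, (5,3) g=1 f=4, (5,5) g=1 f=6]
step 2: expand (4,3) (f=4, h=2) → closed; open now [(3,4) g=2 f=6, (4,2) g=3 f=4, (4,5) g=2 f=6, (5,3) g=1 f=4, (5,5) g=1 f=6]

order=[(4,4) → (4,3)]; open=[(3,4) g=2 f=6, (4,2) g=3 f=4, (4,5) g=2 f=6, (5,3) g=1 f=4, (5,5) g=1 f=6]; closed=[(4,3), (4,4), (5,4)]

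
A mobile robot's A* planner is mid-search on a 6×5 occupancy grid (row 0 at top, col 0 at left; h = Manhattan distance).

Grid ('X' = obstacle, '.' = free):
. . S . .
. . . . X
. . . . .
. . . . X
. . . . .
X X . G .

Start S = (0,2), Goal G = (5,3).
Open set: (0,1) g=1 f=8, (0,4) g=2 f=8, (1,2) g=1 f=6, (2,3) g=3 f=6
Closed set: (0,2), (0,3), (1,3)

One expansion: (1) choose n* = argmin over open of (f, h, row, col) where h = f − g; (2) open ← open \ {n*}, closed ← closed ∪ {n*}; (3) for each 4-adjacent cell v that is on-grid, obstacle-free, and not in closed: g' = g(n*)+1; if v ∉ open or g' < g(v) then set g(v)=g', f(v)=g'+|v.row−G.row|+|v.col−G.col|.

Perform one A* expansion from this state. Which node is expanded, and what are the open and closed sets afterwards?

expanded=(2,3); open=[(0,1) g=1 f=8, (0,4) g=2 f=8, (1,2) g=1 f=6, (2,2) g=4 f=8, (2,4) g=4 f=8, (3,3) g=4 f=6]; closed=[(0,2), (0,3), (1,3), (2,3)]

step 1: expand (2,3) (f=6, h=3) → closed; open now [(0,1) g=1 f=8, (0,4) g=2 f=8, (1,2) g=1 f=6, (2,2) g=4 f=8, (2,4) g=4 f=8, (3,3) g=4 f=6]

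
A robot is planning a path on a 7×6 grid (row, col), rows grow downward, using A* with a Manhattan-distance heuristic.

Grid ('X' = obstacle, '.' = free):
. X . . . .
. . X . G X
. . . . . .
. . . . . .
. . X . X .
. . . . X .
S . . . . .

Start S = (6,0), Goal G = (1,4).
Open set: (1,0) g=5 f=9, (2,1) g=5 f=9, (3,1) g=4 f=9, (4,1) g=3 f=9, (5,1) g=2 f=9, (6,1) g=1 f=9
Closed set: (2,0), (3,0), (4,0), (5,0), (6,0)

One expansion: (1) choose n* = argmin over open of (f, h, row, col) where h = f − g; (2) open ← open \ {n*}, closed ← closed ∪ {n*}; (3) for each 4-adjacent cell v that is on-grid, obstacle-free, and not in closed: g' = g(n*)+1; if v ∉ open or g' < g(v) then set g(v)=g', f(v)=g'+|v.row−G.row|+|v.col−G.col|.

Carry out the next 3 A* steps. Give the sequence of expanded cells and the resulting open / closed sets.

order=[(1,0) → (1,1) → (2,1)]; open=[(0,0) g=6 f=11, (2,2) g=6 f=9, (3,1) g=4 f=9, (4,1) g=3 f=9, (5,1) g=2 f=9, (6,1) g=1 f=9]; closed=[(1,0), (1,1), (2,0), (2,1), (3,0), (4,0), (5,0), (6,0)]

step 1: expand (1,0) (f=9, h=4) → closed; open now [(0,0) g=6 f=11, (1,1) g=6 f=9, (2,1) g=5 f=9, (3,1) g=4 f=9, (4,1) g=3 f=9, (5,1) g=2 f=9, (6,1) g=1 f=9]
step 2: expand (1,1) (f=9, h=3) → closed; open now [(0,0) g=6 f=11, (2,1) g=5 f=9, (3,1) g=4 f=9, (4,1) g=3 f=9, (5,1) g=2 f=9, (6,1) g=1 f=9]
step 3: expand (2,1) (f=9, h=4) → closed; open now [(0,0) g=6 f=11, (2,2) g=6 f=9, (3,1) g=4 f=9, (4,1) g=3 f=9, (5,1) g=2 f=9, (6,1) g=1 f=9]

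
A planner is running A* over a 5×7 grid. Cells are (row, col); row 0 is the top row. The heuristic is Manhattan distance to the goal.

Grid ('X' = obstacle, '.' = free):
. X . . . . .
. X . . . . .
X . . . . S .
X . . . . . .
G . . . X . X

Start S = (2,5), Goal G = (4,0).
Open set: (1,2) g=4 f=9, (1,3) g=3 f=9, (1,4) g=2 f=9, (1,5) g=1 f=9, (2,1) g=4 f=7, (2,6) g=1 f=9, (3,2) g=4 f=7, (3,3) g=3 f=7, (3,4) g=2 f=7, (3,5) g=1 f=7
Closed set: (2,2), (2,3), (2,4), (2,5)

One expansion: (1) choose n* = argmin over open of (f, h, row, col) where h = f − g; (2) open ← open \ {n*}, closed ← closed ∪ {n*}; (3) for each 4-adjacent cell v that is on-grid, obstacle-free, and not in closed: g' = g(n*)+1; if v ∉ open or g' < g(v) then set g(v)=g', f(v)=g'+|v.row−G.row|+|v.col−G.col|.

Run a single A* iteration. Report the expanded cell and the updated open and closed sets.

step 1: expand (2,1) (f=7, h=3) → closed; open now [(1,2) g=4 f=9, (1,3) g=3 f=9, (1,4) g=2 f=9, (1,5) g=1 f=9, (2,6) g=1 f=9, (3,1) g=5 f=7, (3,2) g=4 f=7, (3,3) g=3 f=7, (3,4) g=2 f=7, (3,5) g=1 f=7]

expanded=(2,1); open=[(1,2) g=4 f=9, (1,3) g=3 f=9, (1,4) g=2 f=9, (1,5) g=1 f=9, (2,6) g=1 f=9, (3,1) g=5 f=7, (3,2) g=4 f=7, (3,3) g=3 f=7, (3,4) g=2 f=7, (3,5) g=1 f=7]; closed=[(2,1), (2,2), (2,3), (2,4), (2,5)]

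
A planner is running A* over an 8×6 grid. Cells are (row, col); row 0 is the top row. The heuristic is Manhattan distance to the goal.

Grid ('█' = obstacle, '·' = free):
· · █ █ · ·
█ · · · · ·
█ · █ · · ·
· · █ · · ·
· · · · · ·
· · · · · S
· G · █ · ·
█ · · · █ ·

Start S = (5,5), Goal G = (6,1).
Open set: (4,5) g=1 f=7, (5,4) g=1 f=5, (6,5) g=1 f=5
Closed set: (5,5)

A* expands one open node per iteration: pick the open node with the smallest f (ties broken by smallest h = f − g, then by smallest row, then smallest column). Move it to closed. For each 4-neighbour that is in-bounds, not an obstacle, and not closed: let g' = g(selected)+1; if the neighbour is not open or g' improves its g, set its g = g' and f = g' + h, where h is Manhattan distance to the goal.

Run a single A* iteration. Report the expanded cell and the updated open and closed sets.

step 1: expand (5,4) (f=5, h=4) → closed; open now [(4,4) g=2 f=7, (4,5) g=1 f=7, (5,3) g=2 f=5, (6,4) g=2 f=5, (6,5) g=1 f=5]

expanded=(5,4); open=[(4,4) g=2 f=7, (4,5) g=1 f=7, (5,3) g=2 f=5, (6,4) g=2 f=5, (6,5) g=1 f=5]; closed=[(5,4), (5,5)]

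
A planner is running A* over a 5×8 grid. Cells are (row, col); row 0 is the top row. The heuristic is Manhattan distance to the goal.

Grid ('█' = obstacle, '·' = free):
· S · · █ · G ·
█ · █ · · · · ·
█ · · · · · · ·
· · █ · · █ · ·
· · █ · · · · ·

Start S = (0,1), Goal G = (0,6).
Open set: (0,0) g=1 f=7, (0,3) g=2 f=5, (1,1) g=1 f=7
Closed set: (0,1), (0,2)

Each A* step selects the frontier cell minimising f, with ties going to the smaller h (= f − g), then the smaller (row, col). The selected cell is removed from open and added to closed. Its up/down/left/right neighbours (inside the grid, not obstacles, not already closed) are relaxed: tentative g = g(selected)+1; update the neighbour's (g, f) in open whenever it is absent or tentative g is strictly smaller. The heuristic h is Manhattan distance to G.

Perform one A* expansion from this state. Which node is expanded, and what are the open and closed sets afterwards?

expanded=(0,3); open=[(0,0) g=1 f=7, (1,1) g=1 f=7, (1,3) g=3 f=7]; closed=[(0,1), (0,2), (0,3)]

step 1: expand (0,3) (f=5, h=3) → closed; open now [(0,0) g=1 f=7, (1,1) g=1 f=7, (1,3) g=3 f=7]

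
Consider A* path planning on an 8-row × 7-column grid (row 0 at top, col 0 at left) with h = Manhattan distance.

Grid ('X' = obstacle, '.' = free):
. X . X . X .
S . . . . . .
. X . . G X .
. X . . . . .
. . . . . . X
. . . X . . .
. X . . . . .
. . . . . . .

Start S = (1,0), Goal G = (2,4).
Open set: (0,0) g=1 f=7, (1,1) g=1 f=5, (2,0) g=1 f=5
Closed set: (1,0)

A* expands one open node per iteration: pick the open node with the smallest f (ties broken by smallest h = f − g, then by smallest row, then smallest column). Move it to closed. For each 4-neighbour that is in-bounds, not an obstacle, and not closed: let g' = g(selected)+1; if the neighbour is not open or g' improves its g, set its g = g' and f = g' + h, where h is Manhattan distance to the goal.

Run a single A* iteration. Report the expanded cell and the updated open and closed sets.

step 1: expand (1,1) (f=5, h=4) → closed; open now [(0,0) g=1 f=7, (1,2) g=2 f=5, (2,0) g=1 f=5]

expanded=(1,1); open=[(0,0) g=1 f=7, (1,2) g=2 f=5, (2,0) g=1 f=5]; closed=[(1,0), (1,1)]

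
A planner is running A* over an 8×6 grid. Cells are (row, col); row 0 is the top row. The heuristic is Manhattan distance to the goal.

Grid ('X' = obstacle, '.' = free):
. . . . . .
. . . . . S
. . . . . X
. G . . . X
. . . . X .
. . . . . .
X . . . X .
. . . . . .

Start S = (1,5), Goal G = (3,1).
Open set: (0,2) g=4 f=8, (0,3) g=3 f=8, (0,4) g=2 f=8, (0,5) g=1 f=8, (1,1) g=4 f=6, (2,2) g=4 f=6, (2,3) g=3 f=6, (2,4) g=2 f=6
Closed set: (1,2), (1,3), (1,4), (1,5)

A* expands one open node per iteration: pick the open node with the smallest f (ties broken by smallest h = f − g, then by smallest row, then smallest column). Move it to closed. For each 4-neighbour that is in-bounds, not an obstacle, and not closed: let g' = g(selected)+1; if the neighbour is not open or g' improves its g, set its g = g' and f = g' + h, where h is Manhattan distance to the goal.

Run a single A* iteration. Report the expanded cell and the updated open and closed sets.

expanded=(1,1); open=[(0,1) g=5 f=8, (0,2) g=4 f=8, (0,3) g=3 f=8, (0,4) g=2 f=8, (0,5) g=1 f=8, (1,0) g=5 f=8, (2,1) g=5 f=6, (2,2) g=4 f=6, (2,3) g=3 f=6, (2,4) g=2 f=6]; closed=[(1,1), (1,2), (1,3), (1,4), (1,5)]

step 1: expand (1,1) (f=6, h=2) → closed; open now [(0,1) g=5 f=8, (0,2) g=4 f=8, (0,3) g=3 f=8, (0,4) g=2 f=8, (0,5) g=1 f=8, (1,0) g=5 f=8, (2,1) g=5 f=6, (2,2) g=4 f=6, (2,3) g=3 f=6, (2,4) g=2 f=6]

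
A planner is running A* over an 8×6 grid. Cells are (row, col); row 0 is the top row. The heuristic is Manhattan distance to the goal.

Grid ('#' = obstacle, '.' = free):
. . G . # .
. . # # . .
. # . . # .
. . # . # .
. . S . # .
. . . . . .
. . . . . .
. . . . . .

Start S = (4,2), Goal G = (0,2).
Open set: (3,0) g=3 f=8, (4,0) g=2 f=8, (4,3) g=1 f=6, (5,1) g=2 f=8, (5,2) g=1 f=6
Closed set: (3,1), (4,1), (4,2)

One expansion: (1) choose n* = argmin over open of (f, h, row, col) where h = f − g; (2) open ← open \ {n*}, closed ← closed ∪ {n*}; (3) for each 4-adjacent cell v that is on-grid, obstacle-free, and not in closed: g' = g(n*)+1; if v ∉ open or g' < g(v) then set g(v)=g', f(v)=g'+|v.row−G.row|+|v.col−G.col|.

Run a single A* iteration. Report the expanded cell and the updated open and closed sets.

step 1: expand (4,3) (f=6, h=5) → closed; open now [(3,0) g=3 f=8, (3,3) g=2 f=6, (4,0) g=2 f=8, (5,1) g=2 f=8, (5,2) g=1 f=6, (5,3) g=2 f=8]

expanded=(4,3); open=[(3,0) g=3 f=8, (3,3) g=2 f=6, (4,0) g=2 f=8, (5,1) g=2 f=8, (5,2) g=1 f=6, (5,3) g=2 f=8]; closed=[(3,1), (4,1), (4,2), (4,3)]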